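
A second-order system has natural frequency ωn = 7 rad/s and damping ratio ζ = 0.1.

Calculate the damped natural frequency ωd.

ωd = ωn√(1 - ζ²) = 7√(1 - 0.1²) = 6.96 rad/s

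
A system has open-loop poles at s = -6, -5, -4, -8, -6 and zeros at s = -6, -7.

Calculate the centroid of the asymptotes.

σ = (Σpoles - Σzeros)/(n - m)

σ = (Σpoles - Σzeros)/(n - m) = (-29 - (-13))/(5 - 2) = -16/3 = -5.33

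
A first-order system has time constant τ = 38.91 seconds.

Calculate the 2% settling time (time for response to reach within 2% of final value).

For first-order system, 2% settling time ≈ 4τ = 4 × 38.91 = 155.64 s.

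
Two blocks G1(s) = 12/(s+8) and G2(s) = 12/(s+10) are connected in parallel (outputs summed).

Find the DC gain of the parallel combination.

Parallel: G_eq = G1 + G2. DC gain = G1(0) + G2(0) = 12/8 + 12/10 = 1.5 + 1.2 = 2.7.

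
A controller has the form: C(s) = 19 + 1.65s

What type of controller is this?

This is a Proportional-Derivative (PD) controller.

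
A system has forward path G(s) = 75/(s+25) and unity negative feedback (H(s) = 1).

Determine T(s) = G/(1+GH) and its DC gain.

T(s) = G/(1+GH) = [75/(s+25)] / [1 + 75/(s+25)] = 75/(s+25+75) = 75/(s+100). DC gain = 75/100 = 0.75.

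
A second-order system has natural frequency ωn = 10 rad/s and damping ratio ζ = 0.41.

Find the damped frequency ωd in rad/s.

ωd = ωn√(1 - ζ²) = 10√(1 - 0.41²) = 9.12 rad/s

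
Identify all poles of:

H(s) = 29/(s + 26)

Pole is where denominator = 0: s + 26 = 0, so s = -26.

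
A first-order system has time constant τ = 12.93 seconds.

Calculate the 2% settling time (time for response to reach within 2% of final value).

For first-order system, 2% settling time ≈ 4τ = 4 × 12.93 = 51.72 s.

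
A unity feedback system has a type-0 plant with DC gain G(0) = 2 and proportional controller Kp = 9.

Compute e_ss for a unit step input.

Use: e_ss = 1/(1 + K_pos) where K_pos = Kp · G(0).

K_pos = Kp · G(0) = 9 × 2 = 18. e_ss = 1/(1 + 18) = 0.0526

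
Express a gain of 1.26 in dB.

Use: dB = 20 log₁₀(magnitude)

dB = 20 log₁₀(1.26) = 2.0 dB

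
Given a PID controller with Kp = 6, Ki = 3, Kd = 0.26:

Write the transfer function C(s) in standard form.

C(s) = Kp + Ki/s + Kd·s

Substituting values: C(s) = 6 + 3/s + 0.26s = (0.26s² + 6s + 3)/s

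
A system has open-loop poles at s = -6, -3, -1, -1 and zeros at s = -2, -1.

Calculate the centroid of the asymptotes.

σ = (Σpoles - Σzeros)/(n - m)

σ = (Σpoles - Σzeros)/(n - m) = (-11 - (-3))/(4 - 2) = -8/2 = -4.0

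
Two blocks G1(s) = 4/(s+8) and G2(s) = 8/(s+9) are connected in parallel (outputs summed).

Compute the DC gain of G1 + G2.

Parallel: G_eq = G1 + G2. DC gain = G1(0) + G2(0) = 4/8 + 8/9 = 0.5 + 0.8889 = 1.3889.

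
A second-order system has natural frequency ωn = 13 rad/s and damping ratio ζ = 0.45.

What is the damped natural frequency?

ωd = ωn√(1 - ζ²) = 13√(1 - 0.45²) = 11.61 rad/s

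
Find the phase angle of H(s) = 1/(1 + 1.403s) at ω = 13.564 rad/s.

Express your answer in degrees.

Phase = -arctan(ωτ) = -arctan(13.564 × 1.403) = -87.0°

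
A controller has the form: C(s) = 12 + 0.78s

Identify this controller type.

This is a Proportional-Derivative (PD) controller.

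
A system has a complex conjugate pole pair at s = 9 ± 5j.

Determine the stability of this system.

Real part of poles is 9 (> 0, right half-plane). Unstable.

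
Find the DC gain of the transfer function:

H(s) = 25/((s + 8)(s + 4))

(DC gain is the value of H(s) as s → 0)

DC gain = H(0) = 25/(8 × 4) = 25/32 = 0.78125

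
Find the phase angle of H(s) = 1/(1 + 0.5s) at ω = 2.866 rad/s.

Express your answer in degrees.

Phase = -arctan(ωτ) = -arctan(2.866 × 0.5) = -55.1°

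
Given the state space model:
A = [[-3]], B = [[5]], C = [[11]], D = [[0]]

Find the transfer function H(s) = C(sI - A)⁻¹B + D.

(sI - A)⁻¹ = 1/(s + 3). H(s) = 11 × 5/(s + 3) + 0 = 55/(s + 3).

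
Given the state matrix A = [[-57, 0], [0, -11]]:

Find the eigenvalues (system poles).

For diagonal matrix, eigenvalues are diagonal entries: λ₁ = -57, λ₂ = -11.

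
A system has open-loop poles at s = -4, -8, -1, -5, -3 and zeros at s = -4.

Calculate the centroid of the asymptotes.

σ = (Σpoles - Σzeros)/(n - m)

σ = (Σpoles - Σzeros)/(n - m) = (-21 - (-4))/(5 - 1) = -17/4 = -4.25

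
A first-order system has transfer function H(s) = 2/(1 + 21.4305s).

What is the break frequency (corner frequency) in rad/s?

Corner frequency = 1/τ = 1/21.4305 = 0.047 rad/s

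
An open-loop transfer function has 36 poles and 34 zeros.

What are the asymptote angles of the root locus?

n - m = 36 - 34 = 2. Angles: θk = (2k + 1)·180°/2 = 90°, 270°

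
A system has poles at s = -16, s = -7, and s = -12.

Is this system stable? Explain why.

All poles are in the left half-plane. System is stable.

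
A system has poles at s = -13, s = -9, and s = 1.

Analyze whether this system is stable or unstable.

Pole(s) at s = 1 are not in the left half-plane. System is unstable.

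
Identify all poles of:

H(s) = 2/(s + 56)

Pole is where denominator = 0: s + 56 = 0, so s = -56.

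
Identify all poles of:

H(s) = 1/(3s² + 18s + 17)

Discriminant = 18² - 4×3×17 = 324 - 204 = 120 > 0, so two distinct real poles. Using quadratic formula: s = (-18 ± √120)/(2×3) = (-18 ± √120)/6, with √120 ≈ 10.9545. s₁ ≈ -1.1743, s₂ ≈ -4.8257. Poles: s₁ = -1.1743, s₂ = -4.8257.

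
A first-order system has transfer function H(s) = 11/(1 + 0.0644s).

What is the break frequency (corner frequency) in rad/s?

Corner frequency = 1/τ = 1/0.0644 = 15.528 rad/s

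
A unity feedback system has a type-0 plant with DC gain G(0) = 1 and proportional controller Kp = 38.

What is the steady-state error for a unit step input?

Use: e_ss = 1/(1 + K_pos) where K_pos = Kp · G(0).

K_pos = Kp · G(0) = 38 × 1 = 38. e_ss = 1/(1 + 38) = 0.0256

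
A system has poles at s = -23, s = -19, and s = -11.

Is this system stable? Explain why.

All poles are in the left half-plane. System is stable.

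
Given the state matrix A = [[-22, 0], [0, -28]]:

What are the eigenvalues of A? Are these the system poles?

For diagonal matrix, eigenvalues are diagonal entries: λ₁ = -22, λ₂ = -28. Eigenvalues of A = system poles.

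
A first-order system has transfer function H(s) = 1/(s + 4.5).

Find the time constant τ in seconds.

For H(s) = 1/(s + 1/τ), the pole is at -1/τ = -4.5, so τ = 1/4.5 = 0.2222 s.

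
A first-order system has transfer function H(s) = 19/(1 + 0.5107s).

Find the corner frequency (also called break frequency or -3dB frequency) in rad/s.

Corner frequency = 1/τ = 1/0.5107 = 1.958 rad/s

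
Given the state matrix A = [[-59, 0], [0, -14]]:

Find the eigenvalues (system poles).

For diagonal matrix, eigenvalues are diagonal entries: λ₁ = -59, λ₂ = -14.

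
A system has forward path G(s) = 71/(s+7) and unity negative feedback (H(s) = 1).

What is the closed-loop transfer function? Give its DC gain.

T(s) = G/(1+GH) = [71/(s+7)] / [1 + 71/(s+7)] = 71/(s+7+71) = 71/(s+78). DC gain = 71/78 = 0.9103.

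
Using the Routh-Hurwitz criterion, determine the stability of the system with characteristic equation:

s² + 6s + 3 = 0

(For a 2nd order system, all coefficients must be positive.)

Coefficients: 1, 6, 3. All positive, so system is stable.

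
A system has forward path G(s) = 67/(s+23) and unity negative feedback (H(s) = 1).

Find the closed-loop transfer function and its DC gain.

T(s) = G/(1+GH) = [67/(s+23)] / [1 + 67/(s+23)] = 67/(s+23+67) = 67/(s+90). DC gain = 67/90 = 0.7444.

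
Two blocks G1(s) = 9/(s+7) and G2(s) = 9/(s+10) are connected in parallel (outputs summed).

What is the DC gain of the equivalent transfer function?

Parallel: G_eq = G1 + G2. DC gain = G1(0) + G2(0) = 9/7 + 9/10 = 1.2857 + 0.9 = 2.1857.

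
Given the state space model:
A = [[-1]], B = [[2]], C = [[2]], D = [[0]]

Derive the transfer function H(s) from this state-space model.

(sI - A)⁻¹ = 1/(s + 1). H(s) = 2 × 2/(s + 1) + 0 = 4/(s + 1).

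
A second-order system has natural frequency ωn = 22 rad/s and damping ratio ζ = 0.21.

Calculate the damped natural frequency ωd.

ωd = ωn√(1 - ζ²) = 22√(1 - 0.21²) = 21.51 rad/s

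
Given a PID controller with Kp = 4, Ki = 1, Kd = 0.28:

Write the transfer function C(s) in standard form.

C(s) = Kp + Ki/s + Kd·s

Substituting values: C(s) = 4 + 1/s + 0.28s = (0.28s² + 4s + 1)/s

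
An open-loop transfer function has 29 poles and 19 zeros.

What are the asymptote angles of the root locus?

n - m = 29 - 19 = 10. Angles: θk = (2k + 1)·180°/10 = 18°, 54°, 90°, 126°, 162°, 198°, 234°, 270°, 306°, 342°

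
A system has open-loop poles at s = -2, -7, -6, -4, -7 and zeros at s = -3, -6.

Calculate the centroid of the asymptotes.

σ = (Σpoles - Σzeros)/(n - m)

σ = (Σpoles - Σzeros)/(n - m) = (-26 - (-9))/(5 - 2) = -17/3 = -5.67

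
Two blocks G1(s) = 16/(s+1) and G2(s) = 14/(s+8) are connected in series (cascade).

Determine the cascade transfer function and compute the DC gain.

Series: multiply transfer functions. G_eq = 16/(s+1) × 14/(s+8) = 224/((s+1)(s+8)). DC gain = 224/(1×8) = 28.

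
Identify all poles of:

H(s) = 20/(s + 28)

Pole is where denominator = 0: s + 28 = 0, so s = -28.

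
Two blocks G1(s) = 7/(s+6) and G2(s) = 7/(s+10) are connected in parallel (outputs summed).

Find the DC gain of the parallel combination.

Parallel: G_eq = G1 + G2. DC gain = G1(0) + G2(0) = 7/6 + 7/10 = 1.1667 + 0.7 = 1.8667.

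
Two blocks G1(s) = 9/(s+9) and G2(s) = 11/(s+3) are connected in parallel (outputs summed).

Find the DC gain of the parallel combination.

Parallel: G_eq = G1 + G2. DC gain = G1(0) + G2(0) = 9/9 + 11/3 = 1 + 3.6667 = 4.6667.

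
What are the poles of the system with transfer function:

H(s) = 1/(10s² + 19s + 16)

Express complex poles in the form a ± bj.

Discriminant = 19² - 4×10×16 = 361 - 640 = -279 < 0, so the poles are a complex conjugate pair s = (-19 ± j√279)/(2×10). Real part = -19/(2×10) = -19/20 = -0.95; imaginary part = ±√279/(2×10) ≈ 0.8352. Poles: s = -0.95 ± 0.8352j.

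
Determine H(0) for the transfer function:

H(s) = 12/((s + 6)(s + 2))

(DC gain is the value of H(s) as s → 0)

DC gain = H(0) = 12/(6 × 2) = 12/12 = 1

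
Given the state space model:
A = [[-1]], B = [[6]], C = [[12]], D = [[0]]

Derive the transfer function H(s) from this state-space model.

(sI - A)⁻¹ = 1/(s + 1). H(s) = 12 × 6/(s + 1) + 0 = 72/(s + 1).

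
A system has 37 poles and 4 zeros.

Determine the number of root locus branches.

Root locus has n branches where n = number of poles = 37.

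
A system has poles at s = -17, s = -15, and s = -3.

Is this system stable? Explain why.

All poles are in the left half-plane. System is stable.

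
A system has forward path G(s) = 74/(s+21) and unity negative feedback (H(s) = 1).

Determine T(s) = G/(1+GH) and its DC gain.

T(s) = G/(1+GH) = [74/(s+21)] / [1 + 74/(s+21)] = 74/(s+21+74) = 74/(s+95). DC gain = 74/95 = 0.7789.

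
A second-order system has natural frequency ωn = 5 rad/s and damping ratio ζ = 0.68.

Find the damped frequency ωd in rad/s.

ωd = ωn√(1 - ζ²) = 5√(1 - 0.68²) = 3.67 rad/s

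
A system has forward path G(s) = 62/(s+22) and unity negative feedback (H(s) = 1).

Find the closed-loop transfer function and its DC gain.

T(s) = G/(1+GH) = [62/(s+22)] / [1 + 62/(s+22)] = 62/(s+22+62) = 62/(s+84). DC gain = 62/84 = 0.7381.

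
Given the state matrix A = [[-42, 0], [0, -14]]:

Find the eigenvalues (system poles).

For diagonal matrix, eigenvalues are diagonal entries: λ₁ = -42, λ₂ = -14.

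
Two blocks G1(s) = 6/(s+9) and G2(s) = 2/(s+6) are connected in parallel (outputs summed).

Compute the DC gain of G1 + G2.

Parallel: G_eq = G1 + G2. DC gain = G1(0) + G2(0) = 6/9 + 2/6 = 0.6667 + 0.3333 = 1.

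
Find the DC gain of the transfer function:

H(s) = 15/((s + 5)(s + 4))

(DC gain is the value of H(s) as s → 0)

DC gain = H(0) = 15/(5 × 4) = 15/20 = 0.75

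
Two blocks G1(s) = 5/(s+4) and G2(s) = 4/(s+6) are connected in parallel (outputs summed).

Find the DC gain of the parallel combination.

Parallel: G_eq = G1 + G2. DC gain = G1(0) + G2(0) = 5/4 + 4/6 = 1.25 + 0.6667 = 1.9167.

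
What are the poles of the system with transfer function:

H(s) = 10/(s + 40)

Pole is where denominator = 0: s + 40 = 0, so s = -40.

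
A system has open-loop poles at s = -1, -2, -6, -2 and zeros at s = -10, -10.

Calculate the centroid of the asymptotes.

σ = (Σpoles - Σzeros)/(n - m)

σ = (Σpoles - Σzeros)/(n - m) = (-11 - (-20))/(4 - 2) = 9/2 = 4.5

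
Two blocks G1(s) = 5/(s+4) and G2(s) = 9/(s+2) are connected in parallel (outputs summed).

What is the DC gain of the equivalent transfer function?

Parallel: G_eq = G1 + G2. DC gain = G1(0) + G2(0) = 5/4 + 9/2 = 1.25 + 4.5 = 5.75.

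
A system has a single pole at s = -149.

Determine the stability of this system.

Pole at s = -149 is in the left half-plane. Stable.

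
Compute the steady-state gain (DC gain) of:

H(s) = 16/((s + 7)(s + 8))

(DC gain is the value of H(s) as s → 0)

DC gain = H(0) = 16/(7 × 8) = 16/56 = 0.2857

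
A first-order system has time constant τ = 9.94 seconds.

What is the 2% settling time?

For first-order system, 2% settling time ≈ 4τ = 4 × 9.94 = 39.76 s.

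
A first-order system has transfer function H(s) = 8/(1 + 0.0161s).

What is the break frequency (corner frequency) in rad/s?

Corner frequency = 1/τ = 1/0.0161 = 62.112 rad/s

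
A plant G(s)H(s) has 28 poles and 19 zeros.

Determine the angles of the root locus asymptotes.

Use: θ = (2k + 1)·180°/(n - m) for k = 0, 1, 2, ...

n - m = 28 - 19 = 9. Angles: θk = (2k + 1)·180°/9 = 20°, 60°, 100°, 140°, 180°, 220°, 260°, 300°, 340°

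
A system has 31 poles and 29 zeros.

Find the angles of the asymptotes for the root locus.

n - m = 31 - 29 = 2. Angles: θk = (2k + 1)·180°/2 = 90°, 270°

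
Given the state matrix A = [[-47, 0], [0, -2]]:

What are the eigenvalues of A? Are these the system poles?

For diagonal matrix, eigenvalues are diagonal entries: λ₁ = -47, λ₂ = -2. Eigenvalues of A = system poles.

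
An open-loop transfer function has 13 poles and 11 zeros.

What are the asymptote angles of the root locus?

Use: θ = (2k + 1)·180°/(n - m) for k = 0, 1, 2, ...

n - m = 13 - 11 = 2. Angles: θk = (2k + 1)·180°/2 = 90°, 270°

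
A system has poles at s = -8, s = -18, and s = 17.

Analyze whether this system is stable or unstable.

Pole(s) at s = 17 are not in the left half-plane. System is unstable.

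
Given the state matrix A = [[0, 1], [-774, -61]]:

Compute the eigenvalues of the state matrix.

det(A - λI) = λ² - (-61)λ + 774 = (λ - (-18))(λ - (-43)). Eigenvalues: -18, -43.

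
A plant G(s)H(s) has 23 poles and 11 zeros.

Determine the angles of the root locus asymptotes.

n - m = 23 - 11 = 12. Angles: θk = (2k + 1)·180°/12 = 15°, 45°, 75°, 105°, 135°, 165°, 195°, 225°, 255°, 285°, 315°, 345°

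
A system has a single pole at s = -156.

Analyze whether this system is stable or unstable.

Pole at s = -156 is in the left half-plane. Stable.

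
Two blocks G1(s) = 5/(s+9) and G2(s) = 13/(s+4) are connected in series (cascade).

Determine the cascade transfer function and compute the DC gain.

Series: multiply transfer functions. G_eq = 5/(s+9) × 13/(s+4) = 65/((s+9)(s+4)). DC gain = 65/(9×4) = 1.8056.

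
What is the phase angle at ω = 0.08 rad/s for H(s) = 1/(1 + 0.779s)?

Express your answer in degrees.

Phase = -arctan(ωτ) = -arctan(0.08 × 0.779) = -3.6°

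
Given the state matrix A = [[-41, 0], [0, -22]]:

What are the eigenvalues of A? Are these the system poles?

For diagonal matrix, eigenvalues are diagonal entries: λ₁ = -41, λ₂ = -22. Eigenvalues of A = system poles.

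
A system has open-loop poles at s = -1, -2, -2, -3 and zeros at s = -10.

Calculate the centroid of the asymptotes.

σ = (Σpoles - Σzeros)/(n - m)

σ = (Σpoles - Σzeros)/(n - m) = (-8 - (-10))/(4 - 1) = 2/3 = 0.67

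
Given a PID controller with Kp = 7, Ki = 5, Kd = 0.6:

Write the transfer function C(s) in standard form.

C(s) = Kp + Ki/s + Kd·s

Substituting values: C(s) = 7 + 5/s + 0.6s = (0.6s² + 7s + 5)/s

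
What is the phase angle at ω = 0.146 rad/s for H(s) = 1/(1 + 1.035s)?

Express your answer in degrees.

Phase = -arctan(ωτ) = -arctan(0.146 × 1.035) = -8.6°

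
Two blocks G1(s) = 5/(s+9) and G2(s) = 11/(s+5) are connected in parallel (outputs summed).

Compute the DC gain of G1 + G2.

Parallel: G_eq = G1 + G2. DC gain = G1(0) + G2(0) = 5/9 + 11/5 = 0.5556 + 2.2 = 2.7556.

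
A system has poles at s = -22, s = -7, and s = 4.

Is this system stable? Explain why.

Pole(s) at s = 4 are not in the left half-plane. System is unstable.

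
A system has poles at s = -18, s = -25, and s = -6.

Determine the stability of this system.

All poles are in the left half-plane. System is stable.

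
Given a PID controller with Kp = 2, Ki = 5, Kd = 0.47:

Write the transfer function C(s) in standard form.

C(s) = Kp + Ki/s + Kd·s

Substituting values: C(s) = 2 + 5/s + 0.47s = (0.47s² + 2s + 5)/s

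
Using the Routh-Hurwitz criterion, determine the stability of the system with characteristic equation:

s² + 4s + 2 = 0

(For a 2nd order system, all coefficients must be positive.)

Coefficients: 1, 4, 2. All positive, so system is stable.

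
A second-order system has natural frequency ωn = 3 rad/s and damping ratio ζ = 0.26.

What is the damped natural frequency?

ωd = ωn√(1 - ζ²) = 3√(1 - 0.26²) = 2.9 rad/s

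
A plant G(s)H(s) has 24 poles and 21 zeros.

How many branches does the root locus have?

Root locus has n branches where n = number of poles = 24.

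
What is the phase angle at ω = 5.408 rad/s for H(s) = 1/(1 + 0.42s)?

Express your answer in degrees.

Phase = -arctan(ωτ) = -arctan(5.408 × 0.42) = -66.2°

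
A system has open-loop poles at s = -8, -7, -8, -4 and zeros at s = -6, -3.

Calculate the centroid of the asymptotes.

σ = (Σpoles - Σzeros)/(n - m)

σ = (Σpoles - Σzeros)/(n - m) = (-27 - (-9))/(4 - 2) = -18/2 = -9.0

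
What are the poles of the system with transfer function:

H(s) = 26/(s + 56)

Pole is where denominator = 0: s + 56 = 0, so s = -56.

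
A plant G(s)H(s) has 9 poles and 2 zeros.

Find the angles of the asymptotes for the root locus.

n - m = 9 - 2 = 7. Angles: θk = (2k + 1)·180°/7 = 25.71°, 77.14°, 128.57°, 180°, 231.43°, 282.86°, 334.29°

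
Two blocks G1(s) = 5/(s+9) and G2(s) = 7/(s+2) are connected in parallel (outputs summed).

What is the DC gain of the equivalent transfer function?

Parallel: G_eq = G1 + G2. DC gain = G1(0) + G2(0) = 5/9 + 7/2 = 0.5556 + 3.5 = 4.0556.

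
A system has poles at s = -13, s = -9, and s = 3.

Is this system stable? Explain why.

Pole(s) at s = 3 are not in the left half-plane. System is unstable.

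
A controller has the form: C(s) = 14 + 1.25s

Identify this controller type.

This is a Proportional-Derivative (PD) controller.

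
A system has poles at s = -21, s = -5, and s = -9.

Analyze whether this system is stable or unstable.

All poles are in the left half-plane. System is stable.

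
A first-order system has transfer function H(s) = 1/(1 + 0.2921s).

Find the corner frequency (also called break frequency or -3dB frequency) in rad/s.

Corner frequency = 1/τ = 1/0.2921 = 3.423 rad/s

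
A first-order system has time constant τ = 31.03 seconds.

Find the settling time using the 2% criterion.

For first-order system, 2% settling time ≈ 4τ = 4 × 31.03 = 124.12 s.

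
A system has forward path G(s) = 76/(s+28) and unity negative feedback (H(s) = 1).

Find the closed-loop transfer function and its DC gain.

T(s) = G/(1+GH) = [76/(s+28)] / [1 + 76/(s+28)] = 76/(s+28+76) = 76/(s+104). DC gain = 76/104 = 0.7308.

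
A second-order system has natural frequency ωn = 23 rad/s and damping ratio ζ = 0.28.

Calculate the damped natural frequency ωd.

ωd = ωn√(1 - ζ²) = 23√(1 - 0.28²) = 22.08 rad/s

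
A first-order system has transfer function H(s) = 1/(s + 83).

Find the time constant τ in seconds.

For H(s) = 1/(s + 1/τ), the pole is at -1/τ = -83, so τ = 1/83 = 0.0120 s.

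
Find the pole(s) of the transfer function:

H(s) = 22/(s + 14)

Pole is where denominator = 0: s + 14 = 0, so s = -14.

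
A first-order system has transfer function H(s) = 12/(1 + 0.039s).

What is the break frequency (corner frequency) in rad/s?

Corner frequency = 1/τ = 1/0.039 = 25.641 rad/s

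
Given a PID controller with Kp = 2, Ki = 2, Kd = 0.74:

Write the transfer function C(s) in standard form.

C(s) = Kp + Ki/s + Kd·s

Substituting values: C(s) = 2 + 2/s + 0.74s = (0.74s² + 2s + 2)/s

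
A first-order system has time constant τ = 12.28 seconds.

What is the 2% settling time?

For first-order system, 2% settling time ≈ 4τ = 4 × 12.28 = 49.12 s.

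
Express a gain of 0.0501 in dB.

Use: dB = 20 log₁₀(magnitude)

dB = 20 log₁₀(0.0501) = -26.0 dB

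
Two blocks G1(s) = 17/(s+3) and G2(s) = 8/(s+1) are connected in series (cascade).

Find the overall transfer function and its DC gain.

Series: multiply transfer functions. G_eq = 17/(s+3) × 8/(s+1) = 136/((s+3)(s+1)). DC gain = 136/(3×1) = 45.3333.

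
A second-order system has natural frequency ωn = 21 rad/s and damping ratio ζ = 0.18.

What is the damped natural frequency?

ωd = ωn√(1 - ζ²) = 21√(1 - 0.18²) = 20.66 rad/s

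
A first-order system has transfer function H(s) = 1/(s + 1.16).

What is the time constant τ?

For H(s) = 1/(s + 1/τ), the pole is at -1/τ = -1.16, so τ = 1/1.16 = 0.8621 s.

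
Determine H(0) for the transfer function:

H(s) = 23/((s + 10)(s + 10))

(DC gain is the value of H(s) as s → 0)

DC gain = H(0) = 23/(10 × 10) = 23/100 = 0.23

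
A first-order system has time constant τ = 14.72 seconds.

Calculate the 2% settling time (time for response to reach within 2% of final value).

For first-order system, 2% settling time ≈ 4τ = 4 × 14.72 = 58.88 s.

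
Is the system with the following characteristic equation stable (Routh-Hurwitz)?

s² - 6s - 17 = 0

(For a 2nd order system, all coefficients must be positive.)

Coefficients: 1, -6, -17. b=-6, c=-17 not positive, so system is unstable.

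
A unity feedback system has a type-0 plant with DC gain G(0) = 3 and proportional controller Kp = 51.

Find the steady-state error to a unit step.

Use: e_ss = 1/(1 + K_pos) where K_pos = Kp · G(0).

K_pos = Kp · G(0) = 51 × 3 = 153. e_ss = 1/(1 + 153) = 0.0065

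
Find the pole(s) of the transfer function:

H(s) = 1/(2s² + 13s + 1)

Discriminant = 13² - 4×2×1 = 169 - 8 = 161 > 0, so two distinct real poles. Using quadratic formula: s = (-13 ± √161)/(2×2) = (-13 ± √161)/4, with √161 ≈ 12.6886. s₁ ≈ -0.0779, s₂ ≈ -6.4221. Poles: s₁ = -0.0779, s₂ = -6.4221.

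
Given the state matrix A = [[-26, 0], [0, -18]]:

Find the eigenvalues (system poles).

For diagonal matrix, eigenvalues are diagonal entries: λ₁ = -26, λ₂ = -18.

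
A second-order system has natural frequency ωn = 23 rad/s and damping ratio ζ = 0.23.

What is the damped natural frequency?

ωd = ωn√(1 - ζ²) = 23√(1 - 0.23²) = 22.38 rad/s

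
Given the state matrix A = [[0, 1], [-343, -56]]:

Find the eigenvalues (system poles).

det(A - λI) = λ² - (-56)λ + 343 = (λ - (-49))(λ - (-7)). Eigenvalues: -49, -7.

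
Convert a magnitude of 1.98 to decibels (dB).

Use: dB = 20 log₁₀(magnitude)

dB = 20 log₁₀(1.98) = 5.9 dB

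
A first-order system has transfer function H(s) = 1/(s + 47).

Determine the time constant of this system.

For H(s) = 1/(s + 1/τ), the pole is at -1/τ = -47, so τ = 1/47 = 0.0213 s.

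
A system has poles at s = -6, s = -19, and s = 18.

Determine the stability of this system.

Pole(s) at s = 18 are not in the left half-plane. System is unstable.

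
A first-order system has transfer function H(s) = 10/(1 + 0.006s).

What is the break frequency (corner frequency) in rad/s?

Corner frequency = 1/τ = 1/0.006 = 166.667 rad/s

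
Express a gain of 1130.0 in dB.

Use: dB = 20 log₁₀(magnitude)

dB = 20 log₁₀(1130.0) = 61.1 dB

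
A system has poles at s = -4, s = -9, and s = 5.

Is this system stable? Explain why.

Pole(s) at s = 5 are not in the left half-plane. System is unstable.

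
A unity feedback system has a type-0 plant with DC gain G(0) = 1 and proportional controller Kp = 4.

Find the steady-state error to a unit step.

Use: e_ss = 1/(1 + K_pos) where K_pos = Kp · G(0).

K_pos = Kp · G(0) = 4 × 1 = 4. e_ss = 1/(1 + 4) = 0.2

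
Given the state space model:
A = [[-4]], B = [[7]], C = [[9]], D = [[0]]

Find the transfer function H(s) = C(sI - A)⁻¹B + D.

(sI - A)⁻¹ = 1/(s + 4). H(s) = 9 × 7/(s + 4) + 0 = 63/(s + 4).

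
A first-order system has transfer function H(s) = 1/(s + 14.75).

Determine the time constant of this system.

For H(s) = 1/(s + 1/τ), the pole is at -1/τ = -14.75, so τ = 1/14.75 = 0.0678 s.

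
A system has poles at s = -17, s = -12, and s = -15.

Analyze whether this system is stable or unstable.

All poles are in the left half-plane. System is stable.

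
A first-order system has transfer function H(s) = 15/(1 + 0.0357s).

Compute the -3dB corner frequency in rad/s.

Corner frequency = 1/τ = 1/0.0357 = 28.011 rad/s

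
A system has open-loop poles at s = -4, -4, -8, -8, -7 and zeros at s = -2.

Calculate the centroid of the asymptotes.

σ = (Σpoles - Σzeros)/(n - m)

σ = (Σpoles - Σzeros)/(n - m) = (-31 - (-2))/(5 - 1) = -29/4 = -7.25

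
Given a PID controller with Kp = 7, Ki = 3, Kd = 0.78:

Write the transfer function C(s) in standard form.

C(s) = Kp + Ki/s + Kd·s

Substituting values: C(s) = 7 + 3/s + 0.78s = (0.78s² + 7s + 3)/s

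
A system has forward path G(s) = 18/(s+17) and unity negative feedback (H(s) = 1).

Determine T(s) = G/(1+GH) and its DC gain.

T(s) = G/(1+GH) = [18/(s+17)] / [1 + 18/(s+17)] = 18/(s+17+18) = 18/(s+35). DC gain = 18/35 = 0.5143.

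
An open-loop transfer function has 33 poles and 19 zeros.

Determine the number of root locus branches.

Root locus has n branches where n = number of poles = 33.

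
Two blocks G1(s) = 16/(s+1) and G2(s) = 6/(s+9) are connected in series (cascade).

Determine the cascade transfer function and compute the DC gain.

Series: multiply transfer functions. G_eq = 16/(s+1) × 6/(s+9) = 96/((s+1)(s+9)). DC gain = 96/(1×9) = 10.6667.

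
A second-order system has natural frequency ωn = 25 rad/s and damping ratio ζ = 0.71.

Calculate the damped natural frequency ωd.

ωd = ωn√(1 - ζ²) = 25√(1 - 0.71²) = 17.61 rad/s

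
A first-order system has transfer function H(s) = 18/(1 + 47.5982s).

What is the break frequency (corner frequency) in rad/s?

Corner frequency = 1/τ = 1/47.5982 = 0.021 rad/s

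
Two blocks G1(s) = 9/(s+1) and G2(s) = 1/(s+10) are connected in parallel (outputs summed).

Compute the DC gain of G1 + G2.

Parallel: G_eq = G1 + G2. DC gain = G1(0) + G2(0) = 9/1 + 1/10 = 9 + 0.1 = 9.1.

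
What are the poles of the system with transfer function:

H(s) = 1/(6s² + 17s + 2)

Discriminant = 17² - 4×6×2 = 289 - 48 = 241 > 0, so two distinct real poles. Using quadratic formula: s = (-17 ± √241)/(2×6) = (-17 ± √241)/12, with √241 ≈ 15.5242. s₁ ≈ -0.1230, s₂ ≈ -2.7103. Poles: s₁ = -0.1230, s₂ = -2.7103.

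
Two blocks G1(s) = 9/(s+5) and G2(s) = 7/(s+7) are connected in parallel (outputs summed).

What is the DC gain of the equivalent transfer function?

Parallel: G_eq = G1 + G2. DC gain = G1(0) + G2(0) = 9/5 + 7/7 = 1.8 + 1 = 2.8.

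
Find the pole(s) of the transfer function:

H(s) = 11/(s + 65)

Pole is where denominator = 0: s + 65 = 0, so s = -65.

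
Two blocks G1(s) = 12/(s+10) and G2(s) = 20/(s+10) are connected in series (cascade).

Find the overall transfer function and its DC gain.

Series: multiply transfer functions. G_eq = 12/(s+10) × 20/(s+10) = 240/((s+10)(s+10)). DC gain = 240/(10×10) = 2.4.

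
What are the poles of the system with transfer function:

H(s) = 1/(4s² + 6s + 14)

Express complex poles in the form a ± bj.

Discriminant = 6² - 4×4×14 = 36 - 224 = -188 < 0, so the poles are a complex conjugate pair s = (-6 ± j√188)/(2×4). Real part = -6/(2×4) = -6/8 = -0.75; imaginary part = ±√188/(2×4) ≈ 1.7139. Poles: s = -0.75 ± 1.7139j.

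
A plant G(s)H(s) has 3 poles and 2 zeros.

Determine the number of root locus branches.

Root locus has n branches where n = number of poles = 3.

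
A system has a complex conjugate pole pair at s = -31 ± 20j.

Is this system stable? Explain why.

Real part of poles is -31 (< 0, left half-plane). Stable.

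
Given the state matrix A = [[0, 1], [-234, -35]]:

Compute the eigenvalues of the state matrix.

det(A - λI) = λ² - (-35)λ + 234 = (λ - (-9))(λ - (-26)). Eigenvalues: -9, -26.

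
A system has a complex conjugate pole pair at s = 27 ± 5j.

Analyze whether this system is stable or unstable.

Real part of poles is 27 (> 0, right half-plane). Unstable.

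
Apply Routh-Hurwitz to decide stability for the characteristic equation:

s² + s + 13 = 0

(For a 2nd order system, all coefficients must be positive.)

Coefficients: 1, 1, 13. All positive, so system is stable.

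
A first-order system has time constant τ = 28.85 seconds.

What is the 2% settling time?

For first-order system, 2% settling time ≈ 4τ = 4 × 28.85 = 115.4 s.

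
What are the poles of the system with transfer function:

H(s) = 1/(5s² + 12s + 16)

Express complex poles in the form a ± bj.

Discriminant = 12² - 4×5×16 = 144 - 320 = -176 < 0, so the poles are a complex conjugate pair s = (-12 ± j√176)/(2×5). Real part = -12/(2×5) = -12/10 = -1.2; imaginary part = ±√176/(2×5) ≈ 1.3266. Poles: s = -1.2 ± 1.3266j.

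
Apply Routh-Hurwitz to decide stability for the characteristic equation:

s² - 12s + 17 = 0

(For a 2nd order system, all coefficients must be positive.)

Coefficients: 1, -12, 17. b=-12 not positive, so system is unstable.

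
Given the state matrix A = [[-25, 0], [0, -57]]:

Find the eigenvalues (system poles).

For diagonal matrix, eigenvalues are diagonal entries: λ₁ = -25, λ₂ = -57.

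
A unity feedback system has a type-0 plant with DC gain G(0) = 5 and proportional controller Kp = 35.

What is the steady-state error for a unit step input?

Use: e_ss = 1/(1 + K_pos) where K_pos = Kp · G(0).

K_pos = Kp · G(0) = 35 × 5 = 175. e_ss = 1/(1 + 175) = 0.0057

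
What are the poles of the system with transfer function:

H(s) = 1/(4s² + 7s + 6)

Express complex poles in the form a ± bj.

Discriminant = 7² - 4×4×6 = 49 - 96 = -47 < 0, so the poles are a complex conjugate pair s = (-7 ± j√47)/(2×4). Real part = -7/(2×4) = -7/8 = -0.875; imaginary part = ±√47/(2×4) ≈ 0.8570. Poles: s = -0.875 ± 0.8570j.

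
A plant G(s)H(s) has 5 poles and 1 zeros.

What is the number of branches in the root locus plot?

Root locus has n branches where n = number of poles = 5.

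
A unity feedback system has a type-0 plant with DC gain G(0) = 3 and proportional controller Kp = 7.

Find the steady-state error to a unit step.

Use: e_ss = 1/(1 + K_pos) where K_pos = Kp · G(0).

K_pos = Kp · G(0) = 7 × 3 = 21. e_ss = 1/(1 + 21) = 0.0455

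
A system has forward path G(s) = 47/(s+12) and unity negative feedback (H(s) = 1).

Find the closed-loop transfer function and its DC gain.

T(s) = G/(1+GH) = [47/(s+12)] / [1 + 47/(s+12)] = 47/(s+12+47) = 47/(s+59). DC gain = 47/59 = 0.7966.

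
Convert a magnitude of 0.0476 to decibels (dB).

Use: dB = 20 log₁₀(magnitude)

dB = 20 log₁₀(0.0476) = -26.4 dB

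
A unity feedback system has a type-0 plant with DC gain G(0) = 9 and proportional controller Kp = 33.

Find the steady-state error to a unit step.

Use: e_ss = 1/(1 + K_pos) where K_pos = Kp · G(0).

K_pos = Kp · G(0) = 33 × 9 = 297. e_ss = 1/(1 + 297) = 0.0034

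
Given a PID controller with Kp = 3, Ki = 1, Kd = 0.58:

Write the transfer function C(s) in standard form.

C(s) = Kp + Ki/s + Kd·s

Substituting values: C(s) = 3 + 1/s + 0.58s = (0.58s² + 3s + 1)/s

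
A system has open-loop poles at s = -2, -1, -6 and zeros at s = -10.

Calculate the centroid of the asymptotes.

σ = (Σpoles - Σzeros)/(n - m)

σ = (Σpoles - Σzeros)/(n - m) = (-9 - (-10))/(3 - 1) = 1/2 = 0.5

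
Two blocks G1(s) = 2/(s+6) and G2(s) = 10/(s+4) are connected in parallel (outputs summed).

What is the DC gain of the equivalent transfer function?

Parallel: G_eq = G1 + G2. DC gain = G1(0) + G2(0) = 2/6 + 10/4 = 0.3333 + 2.5 = 2.8333.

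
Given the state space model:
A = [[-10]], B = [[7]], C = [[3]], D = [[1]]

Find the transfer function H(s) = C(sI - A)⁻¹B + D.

(sI - A)⁻¹ = 1/(s + 10). H(s) = 3×7/(s + 10) + 1 = (s + 31)/(s + 10).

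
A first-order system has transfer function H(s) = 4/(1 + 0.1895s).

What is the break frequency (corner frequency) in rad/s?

Corner frequency = 1/τ = 1/0.1895 = 5.277 rad/s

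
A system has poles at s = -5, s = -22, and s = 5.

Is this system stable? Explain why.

Pole(s) at s = 5 are not in the left half-plane. System is unstable.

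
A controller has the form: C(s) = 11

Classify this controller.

This is a Proportional (P) controller.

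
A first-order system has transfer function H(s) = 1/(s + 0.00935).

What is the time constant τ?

For H(s) = 1/(s + 1/τ), the pole is at -1/τ = -0.00935, so τ = 1/0.00935 = 107 s.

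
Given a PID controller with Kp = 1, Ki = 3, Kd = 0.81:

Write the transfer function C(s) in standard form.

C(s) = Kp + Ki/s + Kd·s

Substituting values: C(s) = 1 + 3/s + 0.81s = (0.81s² + s + 3)/s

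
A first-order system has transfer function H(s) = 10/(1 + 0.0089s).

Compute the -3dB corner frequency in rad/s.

Corner frequency = 1/τ = 1/0.0089 = 112.36 rad/s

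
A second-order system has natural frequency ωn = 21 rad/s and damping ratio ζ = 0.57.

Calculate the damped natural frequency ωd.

ωd = ωn√(1 - ζ²) = 21√(1 - 0.57²) = 17.25 rad/s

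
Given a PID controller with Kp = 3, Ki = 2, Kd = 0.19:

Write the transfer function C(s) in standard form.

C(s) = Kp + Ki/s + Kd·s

Substituting values: C(s) = 3 + 2/s + 0.19s = (0.19s² + 3s + 2)/s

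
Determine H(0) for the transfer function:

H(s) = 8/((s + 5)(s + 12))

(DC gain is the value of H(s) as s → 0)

DC gain = H(0) = 8/(5 × 12) = 8/60 = 0.1333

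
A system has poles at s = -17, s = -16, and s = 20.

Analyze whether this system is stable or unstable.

Pole(s) at s = 20 are not in the left half-plane. System is unstable.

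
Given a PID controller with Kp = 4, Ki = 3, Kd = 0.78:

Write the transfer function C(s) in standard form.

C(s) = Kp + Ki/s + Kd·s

Substituting values: C(s) = 4 + 3/s + 0.78s = (0.78s² + 4s + 3)/s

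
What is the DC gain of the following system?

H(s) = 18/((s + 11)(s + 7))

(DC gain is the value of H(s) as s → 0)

DC gain = H(0) = 18/(11 × 7) = 18/77 = 0.2338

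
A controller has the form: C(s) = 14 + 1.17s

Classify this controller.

This is a Proportional-Derivative (PD) controller.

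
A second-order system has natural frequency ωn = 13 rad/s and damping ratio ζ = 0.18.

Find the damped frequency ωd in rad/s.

ωd = ωn√(1 - ζ²) = 13√(1 - 0.18²) = 12.79 rad/s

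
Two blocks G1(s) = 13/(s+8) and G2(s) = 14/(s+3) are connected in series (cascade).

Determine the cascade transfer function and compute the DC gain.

Series: multiply transfer functions. G_eq = 13/(s+8) × 14/(s+3) = 182/((s+8)(s+3)). DC gain = 182/(8×3) = 7.5833.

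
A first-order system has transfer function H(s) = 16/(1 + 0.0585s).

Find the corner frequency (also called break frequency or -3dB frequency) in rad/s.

Corner frequency = 1/τ = 1/0.0585 = 17.094 rad/s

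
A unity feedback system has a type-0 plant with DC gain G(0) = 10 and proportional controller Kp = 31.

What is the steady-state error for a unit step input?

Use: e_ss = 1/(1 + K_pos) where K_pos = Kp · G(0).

K_pos = Kp · G(0) = 31 × 10 = 310. e_ss = 1/(1 + 310) = 0.0032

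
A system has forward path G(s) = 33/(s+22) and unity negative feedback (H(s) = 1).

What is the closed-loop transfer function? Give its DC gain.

T(s) = G/(1+GH) = [33/(s+22)] / [1 + 33/(s+22)] = 33/(s+22+33) = 33/(s+55). DC gain = 33/55 = 0.6.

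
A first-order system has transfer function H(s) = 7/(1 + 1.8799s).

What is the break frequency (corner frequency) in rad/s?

Corner frequency = 1/τ = 1/1.8799 = 0.532 rad/s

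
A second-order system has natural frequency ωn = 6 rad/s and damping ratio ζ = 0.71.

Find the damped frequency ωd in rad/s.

ωd = ωn√(1 - ζ²) = 6√(1 - 0.71²) = 4.23 rad/s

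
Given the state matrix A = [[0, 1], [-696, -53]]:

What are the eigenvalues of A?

det(A - λI) = λ² - (-53)λ + 696 = (λ - (-24))(λ - (-29)). Eigenvalues: -24, -29.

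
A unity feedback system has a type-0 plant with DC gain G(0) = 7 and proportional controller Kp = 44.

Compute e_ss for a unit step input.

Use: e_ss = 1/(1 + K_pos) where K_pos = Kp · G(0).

K_pos = Kp · G(0) = 44 × 7 = 308. e_ss = 1/(1 + 308) = 0.0032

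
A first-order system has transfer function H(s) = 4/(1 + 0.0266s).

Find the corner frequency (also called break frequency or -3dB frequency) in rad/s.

Corner frequency = 1/τ = 1/0.0266 = 37.594 rad/s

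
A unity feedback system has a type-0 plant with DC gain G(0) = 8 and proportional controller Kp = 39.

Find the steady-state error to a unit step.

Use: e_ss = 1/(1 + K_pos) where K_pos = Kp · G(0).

K_pos = Kp · G(0) = 39 × 8 = 312. e_ss = 1/(1 + 312) = 0.0032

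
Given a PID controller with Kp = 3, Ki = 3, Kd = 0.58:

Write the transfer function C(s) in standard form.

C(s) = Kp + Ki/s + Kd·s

Substituting values: C(s) = 3 + 3/s + 0.58s = (0.58s² + 3s + 3)/s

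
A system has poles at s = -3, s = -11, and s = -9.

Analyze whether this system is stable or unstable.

All poles are in the left half-plane. System is stable.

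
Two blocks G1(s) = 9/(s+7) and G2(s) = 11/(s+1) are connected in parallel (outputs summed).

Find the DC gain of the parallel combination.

Parallel: G_eq = G1 + G2. DC gain = G1(0) + G2(0) = 9/7 + 11/1 = 1.2857 + 11 = 12.2857.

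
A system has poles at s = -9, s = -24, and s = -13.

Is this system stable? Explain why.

All poles are in the left half-plane. System is stable.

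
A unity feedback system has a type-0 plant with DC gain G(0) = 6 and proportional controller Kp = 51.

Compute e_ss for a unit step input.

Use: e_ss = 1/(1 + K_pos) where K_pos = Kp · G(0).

K_pos = Kp · G(0) = 51 × 6 = 306. e_ss = 1/(1 + 306) = 0.0033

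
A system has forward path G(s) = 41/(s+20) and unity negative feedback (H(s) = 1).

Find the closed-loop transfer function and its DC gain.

T(s) = G/(1+GH) = [41/(s+20)] / [1 + 41/(s+20)] = 41/(s+20+41) = 41/(s+61). DC gain = 41/61 = 0.6721.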